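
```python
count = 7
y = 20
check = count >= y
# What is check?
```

Trace:
`count = 7` → count = 7
`y = 20` → y = 20
`check = count >= y` → check = False
So check = False

Answer: False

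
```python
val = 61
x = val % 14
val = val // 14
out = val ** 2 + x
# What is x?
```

Trace:
`val = 61` → val = 61
`x = val % 14` → x = 5
`val = val // 14` → val = 4
`out = val ** 2 + x` → out = 21
So x = 5

Answer: 5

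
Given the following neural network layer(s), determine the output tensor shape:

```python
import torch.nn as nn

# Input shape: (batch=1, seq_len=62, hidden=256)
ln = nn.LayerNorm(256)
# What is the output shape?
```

Input: (1, 62, 256) -> Output: (1, 62, 256)

Answer: (1, 62, 256)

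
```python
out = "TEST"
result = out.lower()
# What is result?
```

Trace:
`out = "TEST"` → out = 'TEST'
`result = out.lower()` → result = 'test'
So result = 'test'

Answer: 'test'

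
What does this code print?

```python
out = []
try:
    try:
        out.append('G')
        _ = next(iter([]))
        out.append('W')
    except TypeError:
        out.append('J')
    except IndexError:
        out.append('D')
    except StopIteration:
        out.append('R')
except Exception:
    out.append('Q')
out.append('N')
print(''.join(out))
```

Execution trace: 'G' (inner try body) → 'R' (inner except StopIteration) → 'N' (after the try/except). Output: GRN

Answer: GRN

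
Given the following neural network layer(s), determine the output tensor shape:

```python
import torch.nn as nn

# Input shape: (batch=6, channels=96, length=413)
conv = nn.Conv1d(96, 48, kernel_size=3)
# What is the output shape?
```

Input: (6, 96, 413) -> Output: (6, 48, 411)

Answer: (6, 48, 411)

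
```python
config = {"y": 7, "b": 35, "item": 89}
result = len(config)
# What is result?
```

Trace:
`config = {"y": 7, "b": 35, "item": 89}` → config = {'y': 7, 'b': 35, 'item': 89}
`result = len(config)` → result = 3
So result = 3

Answer: 3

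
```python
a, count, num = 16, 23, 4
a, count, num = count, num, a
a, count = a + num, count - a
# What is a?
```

Trace:
`a, count, num = 16, 23, 4` → a = 16; count = 23; num = 4
`a, count, num = count, num, a` → a = 23; count = 4; num = 16
`a, count = a + num, count - a` → a = 39; count = -19
So a = 39

Answer: 39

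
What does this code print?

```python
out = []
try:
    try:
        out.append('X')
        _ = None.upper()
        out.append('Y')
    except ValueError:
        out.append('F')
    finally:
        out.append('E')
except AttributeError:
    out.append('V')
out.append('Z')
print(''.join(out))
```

Execution trace: 'X' (try body) → 'E' (finally) → 'V' (outer except AttributeError) → 'Z' (after the try/except). Output: XEVZ

Answer: XEVZ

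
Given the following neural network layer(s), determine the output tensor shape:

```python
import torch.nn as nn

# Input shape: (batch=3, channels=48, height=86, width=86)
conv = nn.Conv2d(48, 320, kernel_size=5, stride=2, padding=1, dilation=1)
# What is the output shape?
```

Input: (3, 48, 86, 86) -> Output: (3, 320, 42, 42)

Answer: (3, 320, 42, 42)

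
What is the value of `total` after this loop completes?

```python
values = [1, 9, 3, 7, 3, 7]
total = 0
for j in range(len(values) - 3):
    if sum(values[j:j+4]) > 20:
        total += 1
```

Count windows with sum > 20
`total` takes the values: 0 → 1

Answer: 1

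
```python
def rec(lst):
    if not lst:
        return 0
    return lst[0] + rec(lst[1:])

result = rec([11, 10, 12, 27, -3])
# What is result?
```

11 + 10 + 12 + 27 + (-3) + 0 = 57

Answer: 57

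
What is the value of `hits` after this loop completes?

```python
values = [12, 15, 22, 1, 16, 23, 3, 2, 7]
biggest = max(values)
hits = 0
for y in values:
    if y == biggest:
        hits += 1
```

Count of max value 23 in [12, 15, 22, 1, 16, 23, 3, 2, 7]
`hits` takes the values: 0 → 1

Answer: 1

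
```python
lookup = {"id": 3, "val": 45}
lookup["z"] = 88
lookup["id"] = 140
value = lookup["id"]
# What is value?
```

Trace:
`lookup = {"id": 3, "val": 45}` → lookup = {'id': 3, 'val': 45}
`lookup["z"] = 88` → lookup = {'id': 3, 'val': 45, 'z': 88}
`lookup["id"] = 140` → lookup = {'id': 140, 'val': 45, 'z': 88}
`value = lookup["id"]` → value = 140
So value = 140

Answer: 140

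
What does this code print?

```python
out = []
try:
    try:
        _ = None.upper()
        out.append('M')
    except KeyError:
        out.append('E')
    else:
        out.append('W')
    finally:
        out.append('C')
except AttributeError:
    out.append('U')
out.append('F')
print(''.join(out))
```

Execution trace: 'C' (finally) → 'U' (outer except AttributeError) → 'F' (after the try/except). Output: CUF

Answer: CUF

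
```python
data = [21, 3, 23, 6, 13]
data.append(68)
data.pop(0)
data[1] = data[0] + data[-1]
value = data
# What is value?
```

Trace:
`data = [21, 3, 23, 6, 13]` → data = [21, 3, 23, 6, 13]
`data.append(68)` → data = [21, 3, 23, 6, 13, 68]
`data.pop(0)` → data = [3, 23, 6, 13, 68]
`data[1] = data[0] + data[-1]` → data = [3, 71, 6, 13, 68]
`value = data` → value = [3, 71, 6, 13, 68]
So value = [3, 71, 6, 13, 68]

Answer: [3, 71, 6, 13, 68]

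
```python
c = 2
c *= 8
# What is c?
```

Trace:
`c = 2` → c = 2
`c *= 8` → c = 16
So c = 16

Answer: 16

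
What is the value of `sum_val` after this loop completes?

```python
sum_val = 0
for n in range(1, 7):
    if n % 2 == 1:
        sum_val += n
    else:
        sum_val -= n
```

Add odd, subtract even
`sum_val` takes the values: 0 → 1 → -1 → 2 → -2 → 3 → -3

Answer: -3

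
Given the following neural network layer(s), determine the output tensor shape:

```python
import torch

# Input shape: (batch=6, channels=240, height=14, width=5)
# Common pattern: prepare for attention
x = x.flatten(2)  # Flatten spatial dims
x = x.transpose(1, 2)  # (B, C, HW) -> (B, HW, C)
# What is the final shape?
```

Input: (6, 240, 14, 5) -> after flatten(2): (6, 240, 70) -> Output: (6, 70, 240)

Answer: (6, 70, 240)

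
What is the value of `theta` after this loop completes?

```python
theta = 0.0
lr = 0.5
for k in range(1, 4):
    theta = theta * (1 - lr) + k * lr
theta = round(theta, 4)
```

Moving average with lr=0.5
`theta` takes the values: 0.0 → 0.5 → 1.25 → 2.125

Answer: 2.125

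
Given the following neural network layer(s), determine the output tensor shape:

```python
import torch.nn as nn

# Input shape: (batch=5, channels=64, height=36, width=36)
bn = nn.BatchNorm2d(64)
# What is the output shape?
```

Input: (5, 64, 36, 36) -> Output: (5, 64, 36, 36)

Answer: (5, 64, 36, 36)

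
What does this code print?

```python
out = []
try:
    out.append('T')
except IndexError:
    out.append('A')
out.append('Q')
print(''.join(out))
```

Execution trace: 'T' (try body, no exception) → 'Q' (after the try/except). Output: TQ

Answer: TQ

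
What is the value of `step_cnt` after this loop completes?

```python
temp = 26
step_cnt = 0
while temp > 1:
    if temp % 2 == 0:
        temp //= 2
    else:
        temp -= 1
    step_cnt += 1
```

Steps to reduce 26 to 1
`step_cnt` takes the values: 0 → 1 → 2 → 3 → 4 → 5 → 6

Answer: 6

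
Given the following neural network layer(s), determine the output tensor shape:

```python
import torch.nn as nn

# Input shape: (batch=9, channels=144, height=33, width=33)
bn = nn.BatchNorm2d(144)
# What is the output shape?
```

Input: (9, 144, 33, 33) -> Output: (9, 144, 33, 33)

Answer: (9, 144, 33, 33)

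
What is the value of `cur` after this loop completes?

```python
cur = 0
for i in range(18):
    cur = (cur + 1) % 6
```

Increment mod 6, 18 times = 0
`cur` takes the values: 0 → 1 → 2 → 3 → 4 → 5 → 0 → 1 → 2 → 3 → 4 → 5 → 0 → 1 → 2 → 3 → 4 → 5 → 0

Answer: 0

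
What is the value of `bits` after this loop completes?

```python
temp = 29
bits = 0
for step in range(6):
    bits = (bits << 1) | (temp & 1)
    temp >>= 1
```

Reverse lowest 6 bits of 29
`bits` takes the values: 0 → 1 → 2 → 5 → 11 → 23 → 46

Answer: 46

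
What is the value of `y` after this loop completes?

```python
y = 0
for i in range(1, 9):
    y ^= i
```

XOR of 1 to 8
`y` takes the values: 0 → 1 → 3 → 0 → 4 → 1 → 7 → 0 → 8

Answer: 8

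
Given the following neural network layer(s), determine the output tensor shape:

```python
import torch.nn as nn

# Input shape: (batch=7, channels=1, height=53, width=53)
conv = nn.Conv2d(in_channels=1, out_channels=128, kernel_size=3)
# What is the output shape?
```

Input: (7, 1, 53, 53) -> Output: (7, 128, 51, 51)

Answer: (7, 128, 51, 51)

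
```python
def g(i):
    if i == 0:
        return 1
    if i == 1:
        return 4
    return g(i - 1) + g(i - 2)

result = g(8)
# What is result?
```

Build up from base cases: g(0)=1, g(1)=4, g(2)=5, g(3)=9, g(4)=14, g(5)=23, g(6)=37, ..., g(8)=97

Answer: 97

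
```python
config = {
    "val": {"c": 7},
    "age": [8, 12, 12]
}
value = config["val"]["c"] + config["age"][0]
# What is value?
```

Trace:
`config = { ...` → config = {'val': {'c': 7}, 'age': [8, 12, 12]}
`value = config["val"]["c"] + config["age"][0]` → value = 15
So value = 15

Answer: 15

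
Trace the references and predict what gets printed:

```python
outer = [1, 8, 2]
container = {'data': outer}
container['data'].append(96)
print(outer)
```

Key concept: dict holds reference to list.
Step by step:
`outer = [1, 8, 2]` → outer = [1, 8, 2]
`container = {'data': outer}` → container = {'data': [1, 8, 2]}
`container['data'].append(96)` → outer = [1, 8, 2, 96]; container = {'data': [1, 8, 2, 96]}
`print(outer)` → prints [1, 8, 2, 96]

Answer: [1, 8, 2, 96]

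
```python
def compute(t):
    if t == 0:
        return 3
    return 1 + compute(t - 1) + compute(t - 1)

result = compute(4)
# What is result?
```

compute(t) = 1 + 2·compute(t-1), compute(0)=3. Closed form: (3+1)·2^4 - 1 = 63.

Answer: 63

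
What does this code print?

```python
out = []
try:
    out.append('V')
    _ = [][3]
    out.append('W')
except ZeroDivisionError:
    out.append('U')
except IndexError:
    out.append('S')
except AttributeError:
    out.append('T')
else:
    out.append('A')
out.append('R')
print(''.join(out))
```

Execution trace: 'V' (try body) → 'S' (except IndexError) → 'R' (after the try/except). Output: VSR

Answer: VSR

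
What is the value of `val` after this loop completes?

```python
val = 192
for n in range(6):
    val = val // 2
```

Halve 6 times: 192 // 2^6 = 3
`val` takes the values: 192 → 96 → 48 → 24 → 12 → 6 → 3

Answer: 3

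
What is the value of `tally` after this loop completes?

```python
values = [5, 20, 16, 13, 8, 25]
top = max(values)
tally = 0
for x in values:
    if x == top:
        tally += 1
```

Count of max value 25 in [5, 20, 16, 13, 8, 25]
`tally` takes the values: 0 → 1

Answer: 1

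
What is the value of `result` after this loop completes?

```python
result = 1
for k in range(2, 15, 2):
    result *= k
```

Product of even numbers 2 to 14
`result` takes the values: 1 → 2 → 8 → 48 → 384 → 3840 → 46080 → 645120

Answer: 645120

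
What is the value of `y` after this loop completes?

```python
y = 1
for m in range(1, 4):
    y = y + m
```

Start at 1, add 1 through 3
`y` takes the values: 1 → 2 → 4 → 7

Answer: 7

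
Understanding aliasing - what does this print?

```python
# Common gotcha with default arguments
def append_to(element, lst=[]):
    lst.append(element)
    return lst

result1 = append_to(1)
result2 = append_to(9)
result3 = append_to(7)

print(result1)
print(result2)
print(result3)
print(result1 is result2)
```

Key concept: mutable default argument gotcha.
Step by step:
`result1 = append_to(1)` → result1 = [1]
`result2 = append_to(9)` → result1 = [1, 9] (same object as result2); result2 = [1, 9] (same object as result1)
`result3 = append_to(7)` → result1 = [1, 9, 7] (same object as result2, result3); result2 = [1, 9, 7] (same object as result1, result3); result3 = [1, 9, 7] (same object as result1, result2)
`print(result1)` → prints [1, 9, 7]
`print(result2)` → prints [1, 9, 7]
`print(result3)` → prints [1, 9, 7]
`print(result1 is result2)` → prints True

Answer:
[1, 9, 7]
[1, 9, 7]
[1, 9, 7]
True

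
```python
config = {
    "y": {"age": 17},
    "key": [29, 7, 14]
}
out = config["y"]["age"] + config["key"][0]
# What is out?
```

Trace:
`config = { ...` → config = {'y': {'age': 17}, 'key': [29, 7, 14]}
`out = config["y"]["age"] + config["key"][0]` → out = 46
So out = 46

Answer: 46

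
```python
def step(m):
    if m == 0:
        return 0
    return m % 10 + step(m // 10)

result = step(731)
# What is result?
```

Sum of digits of 731: 1 + 3 + 7 = 11

Answer: 11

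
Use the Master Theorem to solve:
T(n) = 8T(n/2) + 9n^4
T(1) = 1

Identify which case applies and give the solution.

a=8, b=2, f(n)=9n^4. log_2(8) = 3. Since c=4 > 3 and the regularity condition holds (8(n/2)^4 = (8/2^4)n^4 with 8/2^4 < 1), Case 3 applies: T(n) = Θ(f(n)) = O(n^4).

Answer: O(n^4) - Case 3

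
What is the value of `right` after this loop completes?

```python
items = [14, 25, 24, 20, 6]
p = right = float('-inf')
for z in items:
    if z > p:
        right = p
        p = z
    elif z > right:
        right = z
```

Second largest (with repeats) in [14, 25, 24, 20, 6]
`right` takes the values: -inf → 14 → 24

Answer: 24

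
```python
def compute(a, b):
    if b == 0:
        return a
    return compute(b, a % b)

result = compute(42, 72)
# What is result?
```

compute(42, 72) -> compute(72, 42) -> compute(42, 30) -> compute(30, 12) -> compute(12, 6) -> compute(6, 0) -> 6

Answer: 6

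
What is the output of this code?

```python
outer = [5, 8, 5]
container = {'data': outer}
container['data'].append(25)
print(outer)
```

Key concept: dict holds reference to list.
Step by step:
`outer = [5, 8, 5]` → outer = [5, 8, 5]
`container = {'data': outer}` → container = {'data': [5, 8, 5]}
`container['data'].append(25)` → outer = [5, 8, 5, 25]; container = {'data': [5, 8, 5, 25]}
`print(outer)` → prints [5, 8, 5, 25]

Answer: [5, 8, 5, 25]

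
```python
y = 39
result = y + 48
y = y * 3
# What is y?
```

Trace:
`y = 39` → y = 39
`result = y + 48` → result = 87
`y = y * 3` → y = 117
So y = 117

Answer: 117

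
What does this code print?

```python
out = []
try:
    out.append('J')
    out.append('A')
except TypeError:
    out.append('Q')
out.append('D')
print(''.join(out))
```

Execution trace: 'J' (try body) → 'A' (try body, no exception) → 'D' (after the try/except). Output: JAD

Answer: JAD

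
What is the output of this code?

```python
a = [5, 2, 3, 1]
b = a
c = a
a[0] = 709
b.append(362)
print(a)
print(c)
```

Key concept: multiple aliases.
Step by step:
`a = [5, 2, 3, 1]` → a = [5, 2, 3, 1]
`b = a` → b = [5, 2, 3, 1] (same object as a)
`c = a` → c = [5, 2, 3, 1] (same object as a, b)
`a[0] = 709` → a = [709, 2, 3, 1] (same object as b, c); b = [709, 2, 3, 1] (same object as a, c); c = [709, 2, 3, 1] (same object as a, b)
`b.append(362)` → a = [709, 2, 3, 1, 362] (same object as b, c); b = [709, 2, 3, 1, 362] (same object as a, c); c = [709, 2, 3, 1, 362] (same object as a, b)
`print(a)` → prints [709, 2, 3, 1, 362]
`print(c)` → prints [709, 2, 3, 1, 362]

Answer:
[709, 2, 3, 1, 362]
[709, 2, 3, 1, 362]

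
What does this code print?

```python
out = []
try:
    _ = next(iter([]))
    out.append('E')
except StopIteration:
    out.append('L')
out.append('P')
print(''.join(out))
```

Execution trace: 'L' (except StopIteration) → 'P' (after the try/except). Output: LP

Answer: LP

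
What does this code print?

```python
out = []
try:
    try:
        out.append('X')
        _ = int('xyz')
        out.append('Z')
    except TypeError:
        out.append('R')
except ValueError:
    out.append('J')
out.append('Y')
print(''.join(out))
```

Execution trace: 'X' (try body) → 'J' (outer except ValueError) → 'Y' (after the try/except). Output: XJY

Answer: XJY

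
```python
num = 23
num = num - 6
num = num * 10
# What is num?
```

Trace:
`num = 23` → num = 23
`num = num - 6` → num = 17
`num = num * 10` → num = 170
So num = 170

Answer: 170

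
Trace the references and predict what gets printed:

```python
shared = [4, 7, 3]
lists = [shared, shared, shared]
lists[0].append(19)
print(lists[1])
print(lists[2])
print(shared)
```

Key concept: list of same reference.
Step by step:
`shared = [4, 7, 3]` → shared = [4, 7, 3]
`lists = [shared, shared, shared]` → lists = [[4, 7, 3], [4, 7, 3], [4, 7, 3]]
`lists[0].append(19)` → shared = [4, 7, 3, 19]; lists = [[4, 7, 3, 19], [4, 7, 3, 19], [4, 7, 3, 19]]
`print(lists[1])` → prints [4, 7, 3, 19]
`print(lists[2])` → prints [4, 7, 3, 19]
`print(shared)` → prints [4, 7, 3, 19]

Answer:
[4, 7, 3, 19]
[4, 7, 3, 19]
[4, 7, 3, 19]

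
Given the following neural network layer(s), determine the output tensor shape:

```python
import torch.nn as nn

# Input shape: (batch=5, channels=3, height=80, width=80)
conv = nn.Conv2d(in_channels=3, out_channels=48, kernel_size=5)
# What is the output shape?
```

Input: (5, 3, 80, 80) -> Output: (5, 48, 76, 76)

Answer: (5, 48, 76, 76)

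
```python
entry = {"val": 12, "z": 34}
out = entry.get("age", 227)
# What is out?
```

Trace:
`entry = {"val": 12, "z": 34}` → entry = {'val': 12, 'z': 34}
`out = entry.get("age", 227)` → out = 227
So out = 227

Answer: 227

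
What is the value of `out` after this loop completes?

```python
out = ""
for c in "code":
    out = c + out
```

Reverse 'code'
`out` takes the values: "" → "c" → "oc" → "doc" → "edoc"

Answer: "edoc"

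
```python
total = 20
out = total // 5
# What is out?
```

Trace:
`total = 20` → total = 20
`out = total // 5` → out = 4
So out = 4

Answer: 4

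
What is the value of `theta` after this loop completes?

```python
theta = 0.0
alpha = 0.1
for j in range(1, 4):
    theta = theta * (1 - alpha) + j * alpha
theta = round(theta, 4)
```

Moving average with lr=0.1
`theta` takes the values: 0.0 → 0.1 → 0.29 → 0.561

Answer: 0.561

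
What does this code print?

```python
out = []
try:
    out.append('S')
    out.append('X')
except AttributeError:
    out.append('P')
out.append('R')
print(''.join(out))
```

Execution trace: 'S' (try body) → 'X' (try body, no exception) → 'R' (after the try/except). Output: SXR

Answer: SXR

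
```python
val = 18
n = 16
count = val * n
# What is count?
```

Trace:
`val = 18` → val = 18
`n = 16` → n = 16
`count = val * n` → count = 288
So count = 288

Answer: 288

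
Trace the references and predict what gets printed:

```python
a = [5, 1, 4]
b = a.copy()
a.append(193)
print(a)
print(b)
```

Key concept: list.copy() creates independent copy.
Step by step:
`a = [5, 1, 4]` → a = [5, 1, 4]
`b = a.copy()` → b = [5, 1, 4]
`a.append(193)` → a = [5, 1, 4, 193]
`print(a)` → prints [5, 1, 4, 193]
`print(b)` → prints [5, 1, 4]

Answer:
[5, 1, 4, 193]
[5, 1, 4]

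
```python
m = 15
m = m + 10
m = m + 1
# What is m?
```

Trace:
`m = 15` → m = 15
`m = m + 10` → m = 25
`m = m + 1` → m = 26
So m = 26

Answer: 26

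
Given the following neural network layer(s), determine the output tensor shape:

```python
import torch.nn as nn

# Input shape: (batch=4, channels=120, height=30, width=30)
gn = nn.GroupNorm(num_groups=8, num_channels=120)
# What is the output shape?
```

Input: (4, 120, 30, 30) -> Output: (4, 120, 30, 30)

Answer: (4, 120, 30, 30)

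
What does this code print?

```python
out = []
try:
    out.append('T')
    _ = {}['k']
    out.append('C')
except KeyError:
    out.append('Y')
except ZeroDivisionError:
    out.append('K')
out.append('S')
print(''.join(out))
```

Execution trace: 'T' (try body) → 'Y' (except KeyError) → 'S' (after the try/except). Output: TYS

Answer: TYS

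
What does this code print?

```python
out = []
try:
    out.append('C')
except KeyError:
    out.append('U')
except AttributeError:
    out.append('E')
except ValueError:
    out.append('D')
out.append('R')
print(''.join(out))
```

Execution trace: 'C' (try body, no exception) → 'R' (after the try/except). Output: CR

Answer: CR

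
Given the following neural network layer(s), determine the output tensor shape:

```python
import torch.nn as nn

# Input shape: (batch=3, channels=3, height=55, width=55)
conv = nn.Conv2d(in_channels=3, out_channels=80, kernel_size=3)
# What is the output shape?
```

Input: (3, 3, 55, 55) -> Output: (3, 80, 53, 53)

Answer: (3, 80, 53, 53)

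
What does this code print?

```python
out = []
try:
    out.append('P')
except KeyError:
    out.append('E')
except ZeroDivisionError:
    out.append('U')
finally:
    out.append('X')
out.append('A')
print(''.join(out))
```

Execution trace: 'P' (try body, no exception) → 'X' (finally) → 'A' (after the try/except). Output: PXA

Answer: PXA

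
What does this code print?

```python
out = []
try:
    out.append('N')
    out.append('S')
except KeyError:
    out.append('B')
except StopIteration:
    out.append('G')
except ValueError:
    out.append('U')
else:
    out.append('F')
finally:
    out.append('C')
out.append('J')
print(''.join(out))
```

Execution trace: 'N' (try body) → 'S' (try body, no exception) → 'F' (else) → 'C' (finally) → 'J' (after the try/except). Output: NSFCJ

Answer: NSFCJ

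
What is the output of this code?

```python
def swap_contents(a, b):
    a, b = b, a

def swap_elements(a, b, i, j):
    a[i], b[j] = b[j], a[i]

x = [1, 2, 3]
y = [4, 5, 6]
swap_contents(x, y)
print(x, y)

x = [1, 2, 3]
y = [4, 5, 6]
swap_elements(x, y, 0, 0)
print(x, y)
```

Key concept: parameter rebinding vs mutation.
Step by step:
`x = [1, 2, 3]` → x = [1, 2, 3]
`y = [4, 5, 6]` → y = [4, 5, 6]
`swap_contents(x, y)` → no visible change to tracked variables
`print(x, y)` → prints [1, 2, 3] [4, 5, 6]
`x = [1, 2, 3]` → x = [1, 2, 3]
`y = [4, 5, 6]` → y = [4, 5, 6]
`swap_elements(x, y, 0, 0)` → x = [4, 2, 3]; y = [1, 5, 6]
`print(x, y)` → prints [4, 2, 3] [1, 5, 6]

Answer:
[1, 2, 3] [4, 5, 6]
[4, 2, 3] [1, 5, 6]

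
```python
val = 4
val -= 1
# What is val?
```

Trace:
`val = 4` → val = 4
`val -= 1` → val = 3
So val = 3

Answer: 3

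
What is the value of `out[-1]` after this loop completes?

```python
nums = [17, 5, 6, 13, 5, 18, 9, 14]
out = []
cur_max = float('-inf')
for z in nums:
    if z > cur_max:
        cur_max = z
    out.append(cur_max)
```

Running max ends at 18
`out` takes the values: [] → [17] → [17, 17] → [17, 17, 17] → [17, 17, 17, 17] → [17, 17, 17, 17, 17] → [17, 17, 17, 17, 17, 18] → [17, 17, 17, 17, 17, 18, 18] → [17, 17, 17, 17, 17, 18, 18, 18]
So `out[-1]` = 18

Answer: 18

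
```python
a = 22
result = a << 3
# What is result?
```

Trace:
`a = 22` → a = 22
`result = a << 3` → result = 176
So result = 176

Answer: 176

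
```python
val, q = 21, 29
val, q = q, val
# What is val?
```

Trace:
`val, q = 21, 29` → val = 21; q = 29
`val, q = q, val` → val = 29; q = 21
So val = 29

Answer: 29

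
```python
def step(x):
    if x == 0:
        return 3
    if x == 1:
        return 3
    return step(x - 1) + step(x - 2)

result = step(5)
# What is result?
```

Build up from base cases: step(0)=3, step(1)=3, step(2)=6, step(3)=9, step(4)=15, step(5)=24

Answer: 24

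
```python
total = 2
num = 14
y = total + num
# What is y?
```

Trace:
`total = 2` → total = 2
`num = 14` → num = 14
`y = total + num` → y = 16
So y = 16

Answer: 16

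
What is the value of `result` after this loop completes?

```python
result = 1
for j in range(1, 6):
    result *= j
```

5! = 120
`result` takes the values: 1 → 2 → 6 → 24 → 120

Answer: 120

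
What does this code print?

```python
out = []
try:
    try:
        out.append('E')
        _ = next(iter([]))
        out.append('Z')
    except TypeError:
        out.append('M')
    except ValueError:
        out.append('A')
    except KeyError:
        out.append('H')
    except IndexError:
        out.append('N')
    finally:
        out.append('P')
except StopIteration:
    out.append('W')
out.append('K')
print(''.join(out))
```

Execution trace: 'E' (try body) → 'P' (finally) → 'W' (outer except StopIteration) → 'K' (after the try/except). Output: EPWK

Answer: EPWK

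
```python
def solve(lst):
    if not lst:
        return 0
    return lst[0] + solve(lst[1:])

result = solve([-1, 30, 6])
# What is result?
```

(-1) + 30 + 6 + 0 = 35

Answer: 35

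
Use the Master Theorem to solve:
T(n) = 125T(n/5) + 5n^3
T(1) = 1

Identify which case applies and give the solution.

a=125, b=5, f(n)=5n^3. log_5(125) = 3. Since c=3 = 3, Case 2 applies: T(n) = Θ(n^log_b(a) · log n) = O(n^3 log n).

Answer: O(n^3 log n) - Case 2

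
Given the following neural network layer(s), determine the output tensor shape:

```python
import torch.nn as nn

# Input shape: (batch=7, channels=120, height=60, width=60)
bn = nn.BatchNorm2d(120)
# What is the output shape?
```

Input: (7, 120, 60, 60) -> Output: (7, 120, 60, 60)

Answer: (7, 120, 60, 60)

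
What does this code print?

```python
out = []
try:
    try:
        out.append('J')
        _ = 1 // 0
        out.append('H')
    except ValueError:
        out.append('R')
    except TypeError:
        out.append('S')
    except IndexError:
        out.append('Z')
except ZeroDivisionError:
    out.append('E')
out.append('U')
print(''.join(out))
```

Execution trace: 'J' (try body) → 'E' (outer except ZeroDivisionError) → 'U' (after the try/except). Output: JEU

Answer: JEU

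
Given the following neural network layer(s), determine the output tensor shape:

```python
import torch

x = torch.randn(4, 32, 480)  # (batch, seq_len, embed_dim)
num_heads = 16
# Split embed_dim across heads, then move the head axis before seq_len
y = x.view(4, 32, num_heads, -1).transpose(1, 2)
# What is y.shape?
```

Input: (4, 32, 480) -> head_dim = 480 // 16 = 30; after view: (4, 32, 16, 30) -> after transpose(1, 2): (4, 16, 32, 30) -> Output: (4, 16, 32, 30)

Answer: (4, 16, 32, 30)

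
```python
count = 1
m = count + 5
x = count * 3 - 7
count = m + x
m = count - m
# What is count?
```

Trace:
`count = 1` → count = 1
`m = count + 5` → m = 6
`x = count * 3 - 7` → x = -4
`count = m + x` → count = 2
`m = count - m` → m = -4
So count = 2

Answer: 2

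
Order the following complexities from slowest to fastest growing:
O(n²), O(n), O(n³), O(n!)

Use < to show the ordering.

Ordered by growth rate: O(n) < O(n²) < O(n³) < O(n!)

Answer: O(n) < O(n²) < O(n³) < O(n!)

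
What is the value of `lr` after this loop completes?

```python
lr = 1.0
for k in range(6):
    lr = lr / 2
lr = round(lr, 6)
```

Halving LR 6 times: 1 / 2^6
`lr` takes the values: 1.0 → 0.5 → 0.25 → 0.125 → 0.0625 → 0.03125 → 0.015625

Answer: 0.015625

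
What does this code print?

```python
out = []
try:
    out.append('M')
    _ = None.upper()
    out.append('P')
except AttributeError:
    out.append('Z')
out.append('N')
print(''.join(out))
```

Execution trace: 'M' (try body) → 'Z' (except AttributeError) → 'N' (after the try/except). Output: MZN

Answer: MZN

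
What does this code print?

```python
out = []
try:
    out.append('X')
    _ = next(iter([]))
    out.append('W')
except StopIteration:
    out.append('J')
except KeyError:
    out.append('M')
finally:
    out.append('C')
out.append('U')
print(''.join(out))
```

Execution trace: 'X' (try body) → 'J' (except StopIteration) → 'C' (finally) → 'U' (after the try/except). Output: XJCU

Answer: XJCU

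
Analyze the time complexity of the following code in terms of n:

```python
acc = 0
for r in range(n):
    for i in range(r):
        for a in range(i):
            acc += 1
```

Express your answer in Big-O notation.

Each loop level contributes: n × n × n. Multiplying the contributions gives O(n^3).

Answer: O(n^3)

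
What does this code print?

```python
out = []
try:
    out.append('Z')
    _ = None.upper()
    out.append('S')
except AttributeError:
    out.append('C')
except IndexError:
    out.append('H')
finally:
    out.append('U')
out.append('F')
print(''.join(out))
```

Execution trace: 'Z' (try body) → 'C' (except AttributeError) → 'U' (finally) → 'F' (after the try/except). Output: ZCUF

Answer: ZCUF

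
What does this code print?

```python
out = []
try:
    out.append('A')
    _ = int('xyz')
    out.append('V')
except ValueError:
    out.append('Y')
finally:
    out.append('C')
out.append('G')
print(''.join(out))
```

Execution trace: 'A' (try body) → 'Y' (except ValueError) → 'C' (finally) → 'G' (after the try/except). Output: AYCG

Answer: AYCG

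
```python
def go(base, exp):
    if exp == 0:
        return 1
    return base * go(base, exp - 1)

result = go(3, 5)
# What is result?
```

go(3, 5) = 3 * 3 * 3 * 3 * 3 = 243

Answer: 243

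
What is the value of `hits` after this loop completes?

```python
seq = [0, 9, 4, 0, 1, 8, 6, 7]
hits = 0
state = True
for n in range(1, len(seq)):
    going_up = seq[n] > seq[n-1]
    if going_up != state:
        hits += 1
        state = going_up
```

Count direction changes in [0, 9, 4, 0, 1, 8, 6, 7]
`hits` takes the values: 0 → 1 → 2 → 3 → 4

Answer: 4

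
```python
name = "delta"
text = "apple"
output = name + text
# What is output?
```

Trace:
`name = "delta"` → name = 'delta'
`text = "apple"` → text = 'apple'
`output = name + text` → output = 'deltaapple'
So output = 'deltaapple'

Answer: 'deltaapple'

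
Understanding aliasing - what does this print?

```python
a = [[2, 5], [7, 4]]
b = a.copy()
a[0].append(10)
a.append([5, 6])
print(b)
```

Key concept: shallow copy with nested lists.
Step by step:
`a = [[2, 5], [7, 4]]` → a = [[2, 5], [7, 4]]
`b = a.copy()` → b = [[2, 5], [7, 4]]
`a[0].append(10)` → a = [[2, 5, 10], [7, 4]]; b = [[2, 5, 10], [7, 4]]
`a.append([5, 6])` → a = [[2, 5, 10], [7, 4], [5, 6]]
`print(b)` → prints [[2, 5, 10], [7, 4]]

Answer: [[2, 5, 10], [7, 4]]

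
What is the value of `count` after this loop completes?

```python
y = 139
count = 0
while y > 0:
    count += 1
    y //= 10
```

Count digits by repeated division by 10
`count` takes the values: 0 → 1 → 2 → 3

Answer: 3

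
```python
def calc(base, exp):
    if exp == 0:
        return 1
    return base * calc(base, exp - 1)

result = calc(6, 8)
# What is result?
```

calc(6, 8) = 6 * 6 * 6 * 6 * 6 * 6 * 6 * 6 = 1679616

Answer: 1679616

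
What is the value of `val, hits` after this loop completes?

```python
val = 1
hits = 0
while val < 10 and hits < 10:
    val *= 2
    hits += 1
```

Double until >= 10 or 10 iterations
`val, hits` takes the values: (1, 0) → (2, 0) → (2, 1) → (4, 1) → (4, 2) → (8, 2) → (8, 3) → (16, 3) → (16, 4)

Answer: 16, 4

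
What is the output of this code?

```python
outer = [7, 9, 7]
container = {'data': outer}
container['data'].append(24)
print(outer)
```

Key concept: dict holds reference to list.
Step by step:
`outer = [7, 9, 7]` → outer = [7, 9, 7]
`container = {'data': outer}` → container = {'data': [7, 9, 7]}
`container['data'].append(24)` → outer = [7, 9, 7, 24]; container = {'data': [7, 9, 7, 24]}
`print(outer)` → prints [7, 9, 7, 24]

Answer: [7, 9, 7, 24]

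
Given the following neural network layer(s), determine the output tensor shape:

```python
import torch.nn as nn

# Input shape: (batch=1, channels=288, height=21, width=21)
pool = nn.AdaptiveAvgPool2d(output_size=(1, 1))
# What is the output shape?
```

Input: (1, 288, 21, 21) -> Output: (1, 288, 1, 1)

Answer: (1, 288, 1, 1)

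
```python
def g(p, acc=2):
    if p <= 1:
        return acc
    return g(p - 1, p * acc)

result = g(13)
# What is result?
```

Accumulator trace (n, acc): (13, 2) -> (12, 26) -> (11, 312) -> (10, 3432) -> (9, 34320) -> (8, 308880) -> (7, 2471040) -> (6, 17297280) -> (5, 103783680) -> (4, 518918400) -> (3, 2075673600) -> (2, 6227020800) -> (1, 12454041600) -> return 12454041600

Answer: 12454041600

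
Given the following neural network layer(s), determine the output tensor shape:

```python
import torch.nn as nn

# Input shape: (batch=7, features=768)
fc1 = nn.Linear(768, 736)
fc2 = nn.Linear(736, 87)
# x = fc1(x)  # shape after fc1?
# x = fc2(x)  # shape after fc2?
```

Input: (7, 768) -> after fc1: (7, 736) -> Output: (7, 87)

Answer: (7, 87)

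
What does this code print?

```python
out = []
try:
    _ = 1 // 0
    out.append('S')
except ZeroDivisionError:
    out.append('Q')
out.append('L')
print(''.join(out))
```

Execution trace: 'Q' (except ZeroDivisionError) → 'L' (after the try/except). Output: QL

Answer: QL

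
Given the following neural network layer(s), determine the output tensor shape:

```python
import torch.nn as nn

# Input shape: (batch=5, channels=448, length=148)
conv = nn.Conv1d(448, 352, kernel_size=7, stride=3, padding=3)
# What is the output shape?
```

Input: (5, 448, 148) -> Output: (5, 352, 50)

Answer: (5, 352, 50)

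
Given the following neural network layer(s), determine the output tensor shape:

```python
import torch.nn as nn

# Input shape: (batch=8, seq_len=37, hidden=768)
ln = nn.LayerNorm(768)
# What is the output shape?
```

Input: (8, 37, 768) -> Output: (8, 37, 768)

Answer: (8, 37, 768)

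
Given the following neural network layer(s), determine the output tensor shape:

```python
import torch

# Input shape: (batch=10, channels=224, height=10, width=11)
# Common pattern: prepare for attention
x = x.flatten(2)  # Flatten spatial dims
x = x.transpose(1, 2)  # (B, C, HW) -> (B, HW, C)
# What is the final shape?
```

Input: (10, 224, 10, 11) -> after flatten(2): (10, 224, 110) -> Output: (10, 110, 224)

Answer: (10, 110, 224)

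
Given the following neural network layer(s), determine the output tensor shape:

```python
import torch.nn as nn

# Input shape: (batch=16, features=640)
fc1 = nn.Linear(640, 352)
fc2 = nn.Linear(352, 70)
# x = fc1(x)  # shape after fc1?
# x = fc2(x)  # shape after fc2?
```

Input: (16, 640) -> after fc1: (16, 352) -> Output: (16, 70)

Answer: (16, 70)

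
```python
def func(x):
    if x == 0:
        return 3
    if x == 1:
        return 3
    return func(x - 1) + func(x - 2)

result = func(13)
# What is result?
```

Build up from base cases: func(0)=3, func(1)=3, func(2)=6, func(3)=9, func(4)=15, func(5)=24, func(6)=39, ..., func(13)=1131

Answer: 1131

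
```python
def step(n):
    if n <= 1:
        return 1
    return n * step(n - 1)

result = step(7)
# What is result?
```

step(7) = 7 * 6 * 5 * 4 * 3 * 2 * 1 = 5040

Answer: 5040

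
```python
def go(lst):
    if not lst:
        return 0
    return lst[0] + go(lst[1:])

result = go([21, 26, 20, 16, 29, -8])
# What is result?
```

21 + 26 + 20 + 16 + 29 + (-8) + 0 = 104

Answer: 104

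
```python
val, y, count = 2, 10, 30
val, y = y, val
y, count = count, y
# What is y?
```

Trace:
`val, y, count = 2, 10, 30` → val = 2; y = 10; count = 30
`val, y = y, val` → val = 10; y = 2
`y, count = count, y` → y = 30; count = 2
So y = 30

Answer: 30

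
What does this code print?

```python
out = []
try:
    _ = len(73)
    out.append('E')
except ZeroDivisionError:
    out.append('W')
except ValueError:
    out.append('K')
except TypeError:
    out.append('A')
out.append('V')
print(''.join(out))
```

Execution trace: 'A' (except TypeError) → 'V' (after the try/except). Output: AV

Answer: AV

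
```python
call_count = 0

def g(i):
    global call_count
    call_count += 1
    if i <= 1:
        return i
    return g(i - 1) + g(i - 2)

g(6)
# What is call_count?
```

Calls(i) = 1 + Calls(i-1) + Calls(i-2); Calls(0)=Calls(1)=1. For i=6 this gives 25.

Answer: 25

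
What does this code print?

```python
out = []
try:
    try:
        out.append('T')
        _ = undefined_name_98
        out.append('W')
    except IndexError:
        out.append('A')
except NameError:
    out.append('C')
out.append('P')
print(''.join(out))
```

Execution trace: 'T' (try body) → 'C' (outer except NameError) → 'P' (after the try/except). Output: TCP

Answer: TCP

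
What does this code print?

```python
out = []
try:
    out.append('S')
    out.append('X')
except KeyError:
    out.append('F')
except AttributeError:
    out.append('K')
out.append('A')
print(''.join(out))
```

Execution trace: 'S' (try body) → 'X' (try body, no exception) → 'A' (after the try/except). Output: SXA

Answer: SXA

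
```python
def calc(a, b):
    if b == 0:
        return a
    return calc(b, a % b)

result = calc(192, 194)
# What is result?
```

calc(192, 194) -> calc(194, 192) -> calc(192, 2) -> calc(2, 0) -> 2

Answer: 2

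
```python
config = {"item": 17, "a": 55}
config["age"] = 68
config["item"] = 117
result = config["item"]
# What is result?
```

Trace:
`config = {"item": 17, "a": 55}` → config = {'item': 17, 'a': 55}
`config["age"] = 68` → config = {'item': 17, 'a': 55, 'age': 68}
`config["item"] = 117` → config = {'item': 117, 'a': 55, 'age': 68}
`result = config["item"]` → result = 117
So result = 117

Answer: 117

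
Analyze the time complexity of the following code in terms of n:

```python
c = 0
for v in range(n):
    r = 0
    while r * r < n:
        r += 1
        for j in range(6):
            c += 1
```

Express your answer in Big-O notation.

Each loop level contributes: n × √n × 1. Multiplying the contributions gives O(n√n).

Answer: O(n√n)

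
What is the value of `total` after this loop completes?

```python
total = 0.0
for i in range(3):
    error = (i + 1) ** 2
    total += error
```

Sum of squared losses 1² + 2² + ... + 3²
`total` takes the values: 0.0 → 1.0 → 5.0 → 14.0

Answer: 14.0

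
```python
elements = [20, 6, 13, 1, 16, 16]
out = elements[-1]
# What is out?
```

Trace:
`elements = [20, 6, 13, 1, 16, 16]` → elements = [20, 6, 13, 1, 16, 16]
`out = elements[-1]` → out = 16
So out = 16

Answer: 16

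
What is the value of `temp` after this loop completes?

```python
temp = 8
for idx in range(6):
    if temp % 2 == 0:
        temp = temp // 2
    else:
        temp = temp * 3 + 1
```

Collatz-style transformation from 8
`temp` takes the values: 8 → 4 → 2 → 1 → 4 → 2 → 1

Answer: 1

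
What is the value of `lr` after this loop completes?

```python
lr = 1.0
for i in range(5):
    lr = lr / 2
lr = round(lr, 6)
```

Halving LR 5 times: 1 / 2^5
`lr` takes the values: 1.0 → 0.5 → 0.25 → 0.125 → 0.0625 → 0.03125

Answer: 0.03125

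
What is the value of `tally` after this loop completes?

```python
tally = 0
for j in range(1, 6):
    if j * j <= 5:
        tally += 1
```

Count numbers where j² ≤ 5
`tally` takes the values: 0 → 1 → 2

Answer: 2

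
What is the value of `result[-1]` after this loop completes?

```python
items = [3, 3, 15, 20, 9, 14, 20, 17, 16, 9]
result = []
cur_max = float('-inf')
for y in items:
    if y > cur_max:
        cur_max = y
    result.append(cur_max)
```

Running max ends at 20
`result` takes the values: [] → [3] → [3, 3] → [3, 3, 15] → [3, 3, 15, 20] → [3, 3, 15, 20, 20] → [3, 3, 15, 20, 20, 20] → [3, 3, 15, 20, 20, 20, 20] → [3, 3, 15, 20, 20, 20, 20, 20] → [3, 3, 15, 20, 20, 20, 20, 20, 20] → [3, 3, 15, 20, 20, 20, 20, 20, 20, 20]
So `result[-1]` = 20

Answer: 20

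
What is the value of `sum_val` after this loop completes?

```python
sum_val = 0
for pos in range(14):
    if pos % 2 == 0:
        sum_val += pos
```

Sum of even numbers 0 to 13
`sum_val` takes the values: 0 → 2 → 6 → 12 → 20 → 30 → 42

Answer: 42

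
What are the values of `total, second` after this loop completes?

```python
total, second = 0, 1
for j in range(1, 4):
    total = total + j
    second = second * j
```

Sum and factorial of 1 to 3
`total, second` takes the values: (0, 1) → (1, 1) → (3, 1) → (3, 2) → (6, 2) → (6, 6)

Answer: 6, 6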